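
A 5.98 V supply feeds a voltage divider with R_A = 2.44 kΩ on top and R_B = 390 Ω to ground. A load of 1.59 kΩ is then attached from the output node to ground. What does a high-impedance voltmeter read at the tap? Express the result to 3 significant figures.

The load sits in parallel with R_B: R_B‖R_L = (390 × 1590) / (390 + 1590) = 313.2 Ω.
V_out = 5.98 × 313.2 / (2440 + 313.2) = 5.98 × 313.2/2753 = 0.680 V.
(Unloaded it would have been 0.824 V.)

V_out ≈ 0.680 V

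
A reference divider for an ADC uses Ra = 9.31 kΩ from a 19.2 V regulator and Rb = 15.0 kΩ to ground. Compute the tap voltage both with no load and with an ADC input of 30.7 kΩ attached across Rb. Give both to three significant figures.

Open-circuit: V = 19.2 × 15.0/(9.31 + 15.0) = 11.8 V.
With the load, Rb becomes Rb‖R_L = 10.08 kΩ, so V = 19.2 × 10.08/19.39 = 9.98 V.

Unloaded: 11.8 V; loaded: 9.98 V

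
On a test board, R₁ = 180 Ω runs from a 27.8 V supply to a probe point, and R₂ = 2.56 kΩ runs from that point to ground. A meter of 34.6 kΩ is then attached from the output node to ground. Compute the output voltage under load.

V_out ≈ 25.8 V

The load sits in parallel with R₂: R₂‖R_L = (2560 × 34600) / (2560 + 34600) = 2384 Ω.
V_out = 27.8 × 2384 / (180 + 2384) = 27.8 × 2384/2564 = 25.8 V.
(Unloaded it would have been 26.0 V.)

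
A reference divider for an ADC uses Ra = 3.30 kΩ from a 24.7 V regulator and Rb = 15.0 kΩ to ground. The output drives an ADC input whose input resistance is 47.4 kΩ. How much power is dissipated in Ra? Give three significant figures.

Total resistance from the source is Ra + (Rb‖R_L) = 14.69 kΩ, so I = 24.7/14.69 kΩ = 1.681 mA.
P = I²·Ra = (1.681 mA)² × 3.30 kΩ = 9.32 mW.

P ≈ 9.32 mW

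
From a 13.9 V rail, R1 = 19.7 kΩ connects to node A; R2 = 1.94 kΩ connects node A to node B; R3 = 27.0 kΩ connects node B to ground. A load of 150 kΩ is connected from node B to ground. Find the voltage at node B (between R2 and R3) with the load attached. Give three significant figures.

V ≈ 7.14 V

At node B, R3 is in parallel with the load: R3‖R_L = 22.88 kΩ.
Below node A the resistance is R2 + (R3‖R_L) = 24.82 kΩ, so V_A = 13.9 × 24.82/44.52 = 7.749 V.
Then V_B = V_A × (R3‖R_L)/(R2 + R3‖R_L) = 7.749 × 22.88/24.82 = 7.14 V.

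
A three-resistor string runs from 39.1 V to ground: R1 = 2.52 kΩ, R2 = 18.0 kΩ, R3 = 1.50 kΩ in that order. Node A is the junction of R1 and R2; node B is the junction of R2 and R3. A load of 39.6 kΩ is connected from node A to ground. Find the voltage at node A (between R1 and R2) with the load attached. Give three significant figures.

Below node A the series string R2+R3 = 19.50 kΩ sits in parallel with the 39.6 kΩ load: 13.07 kΩ.
V_A = 39.1 × 13.07/(2.52 + 13.07) = 32.8 V.

V ≈ 32.8 V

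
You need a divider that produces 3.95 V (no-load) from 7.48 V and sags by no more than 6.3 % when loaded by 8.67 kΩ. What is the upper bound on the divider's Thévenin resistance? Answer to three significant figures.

R_th ≤ 583 Ω

Loading drop = R_th/(R_th + R_L) ≤ 0.0630, so R_th ≤ R_L · ε/(1−ε) = 8.67 kΩ × 0.0630/0.9370 = 583 Ω.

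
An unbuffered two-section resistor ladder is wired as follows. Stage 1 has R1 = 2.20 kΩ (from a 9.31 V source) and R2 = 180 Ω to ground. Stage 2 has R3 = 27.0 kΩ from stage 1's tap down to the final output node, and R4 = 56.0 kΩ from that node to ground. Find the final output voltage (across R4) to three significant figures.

V_out ≈ 0.474 V

Stage 2 presents R3+R4 = 83000 Ω as a load on stage 1's tap.
Stage 1's lower leg becomes R2‖(R3+R4) = 179.6 Ω, so V_mid = 9.31 × 179.6/2380 = 0.7027 V.
Stage 2 is itself unloaded: V_out = V_mid × R4/(R3+R4) = 0.7027 × 56000/83000 = 0.474 V.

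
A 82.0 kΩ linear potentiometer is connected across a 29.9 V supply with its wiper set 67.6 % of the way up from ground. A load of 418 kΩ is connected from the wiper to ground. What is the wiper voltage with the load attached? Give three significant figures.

V ≈ 19.4 V

The wiper splits the pot into (1−α)R = 26.57 kΩ above and αR = 55.43 kΩ below.
Lower section ‖ load = 48.94 kΩ.
V_wiper = 29.9 × 48.94/(26.57 + 48.94) = 19.4 V.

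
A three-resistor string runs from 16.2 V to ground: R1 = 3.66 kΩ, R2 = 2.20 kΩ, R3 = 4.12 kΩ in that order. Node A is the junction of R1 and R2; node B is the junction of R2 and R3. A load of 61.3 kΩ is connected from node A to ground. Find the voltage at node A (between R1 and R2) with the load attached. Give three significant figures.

Below node A the series string R2+R3 = 6.320 kΩ sits in parallel with the 61.3 kΩ load: 5.729 kΩ.
V_A = 16.2 × 5.729/(3.66 + 5.729) = 9.89 V.

V ≈ 9.89 V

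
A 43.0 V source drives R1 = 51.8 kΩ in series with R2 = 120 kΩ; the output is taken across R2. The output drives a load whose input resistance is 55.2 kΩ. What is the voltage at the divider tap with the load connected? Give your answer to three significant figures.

V_out ≈ 18.1 V

The load sits in parallel with R2: R2‖R_L = (120 × 55.2) / (120 + 55.2) = 37.81 kΩ.
V_out = 43.0 × 37.81 / (51.8 + 37.81) = 43.0 × 37.81/89.61 = 18.1 V.
(Unloaded it would have been 30.0 V.)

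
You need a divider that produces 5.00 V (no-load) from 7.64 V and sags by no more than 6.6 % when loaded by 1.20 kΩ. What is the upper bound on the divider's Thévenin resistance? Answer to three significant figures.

Loading drop = R_th/(R_th + R_L) ≤ 0.0660, so R_th ≤ R_L · ε/(1−ε) = 1.20 kΩ × 0.0660/0.9340 = 84.8 Ω.
(Any R1, R2 with R2/(R1+R2) = 0.654 and R1‖R2 ≤ 84.8 Ω will meet the spec.)

R_th ≤ 84.8 Ω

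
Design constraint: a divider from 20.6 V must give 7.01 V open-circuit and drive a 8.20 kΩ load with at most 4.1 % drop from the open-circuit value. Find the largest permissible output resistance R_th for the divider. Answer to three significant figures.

R_th ≤ 351 Ω

Loading drop = R_th/(R_th + R_L) ≤ 0.0410, so R_th ≤ R_L · ε/(1−ε) = 8.20 kΩ × 0.0410/0.9590 = 351 Ω.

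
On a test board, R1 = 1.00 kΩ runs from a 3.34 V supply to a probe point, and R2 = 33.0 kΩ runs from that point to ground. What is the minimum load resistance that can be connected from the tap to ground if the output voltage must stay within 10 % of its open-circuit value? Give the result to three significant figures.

R_L(min) ≈ 8.74 kΩ

Output resistance R_th = R1‖R2 = (1000 × 33000)/34000 = 970.6 Ω.
The fractional drop is R_th/(R_th + R_L); requiring this ≤ 0.100 gives R_L ≥ R_th(1/0.100 − 1) = 970.6 × 9.000 = 8.74 kΩ.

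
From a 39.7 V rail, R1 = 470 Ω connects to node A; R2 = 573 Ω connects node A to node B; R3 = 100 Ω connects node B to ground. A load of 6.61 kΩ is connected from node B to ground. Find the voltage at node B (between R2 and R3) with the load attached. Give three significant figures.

V ≈ 3.43 V

At node B, R3 is in parallel with the load: R3‖R_L = 98.51 Ω.
Below node A the resistance is R2 + (R3‖R_L) = 671.5 Ω, so V_A = 39.7 × 671.5/1142 = 23.35 V.
Then V_B = V_A × (R3‖R_L)/(R2 + R3‖R_L) = 23.35 × 98.51/671.5 = 3.43 V.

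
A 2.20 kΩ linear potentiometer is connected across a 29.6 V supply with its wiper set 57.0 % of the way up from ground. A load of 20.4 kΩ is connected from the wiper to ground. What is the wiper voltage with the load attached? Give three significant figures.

The wiper splits the pot into (1−α)R = 946.0 Ω above and αR = 1254 Ω below.
Lower section ‖ load = 1181 Ω.
V_wiper = 29.6 × 1181/(946.0 + 1181) = 16.4 V.

V ≈ 16.4 V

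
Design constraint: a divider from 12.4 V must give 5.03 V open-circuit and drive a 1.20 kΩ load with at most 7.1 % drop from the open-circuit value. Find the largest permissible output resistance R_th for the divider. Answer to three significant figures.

R_th ≤ 91.7 Ω

Loading drop = R_th/(R_th + R_L) ≤ 0.0710, so R_th ≤ R_L · ε/(1−ε) = 1.20 kΩ × 0.0710/0.9290 = 91.7 Ω.
(Any R1, R2 with R2/(R1+R2) = 0.406 and R1‖R2 ≤ 91.7 Ω will meet the spec.)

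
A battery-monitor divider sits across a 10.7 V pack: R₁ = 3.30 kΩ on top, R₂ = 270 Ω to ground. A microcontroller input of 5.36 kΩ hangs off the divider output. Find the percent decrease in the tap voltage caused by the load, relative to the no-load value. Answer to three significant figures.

4.45 %

The divider's output (Thévenin) resistance is R₁‖R₂ = 249.6 Ω.
Fractional drop under load = R_th/(R_th + R_L) = 249.6 / (249.6 + 5360) = 0.04449.
So the output falls by 4.45 %.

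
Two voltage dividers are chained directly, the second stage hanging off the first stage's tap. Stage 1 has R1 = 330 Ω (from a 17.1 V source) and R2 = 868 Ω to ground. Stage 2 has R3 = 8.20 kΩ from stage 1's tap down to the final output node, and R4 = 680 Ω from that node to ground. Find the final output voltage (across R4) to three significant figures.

Stage 2 presents R3+R4 = 8880 Ω as a load on stage 1's tap.
Stage 1's lower leg becomes R2‖(R3+R4) = 790.7 Ω, so V_mid = 17.1 × 790.7/1121 = 12.06 V.
Stage 2 is itself unloaded: V_out = V_mid × R4/(R3+R4) = 12.06 × 680/8880 = 0.924 V.

V_out ≈ 0.924 V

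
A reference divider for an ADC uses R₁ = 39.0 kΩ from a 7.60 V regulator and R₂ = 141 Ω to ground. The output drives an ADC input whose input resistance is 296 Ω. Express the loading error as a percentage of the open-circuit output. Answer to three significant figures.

32.2 %

The divider's output (Thévenin) resistance is R₁‖R₂ = 140.5 Ω.
Fractional drop under load = R_th/(R_th + R_L) = 140.5 / (140.5 + 296) = 0.3219.
So the output falls by 32.2 %.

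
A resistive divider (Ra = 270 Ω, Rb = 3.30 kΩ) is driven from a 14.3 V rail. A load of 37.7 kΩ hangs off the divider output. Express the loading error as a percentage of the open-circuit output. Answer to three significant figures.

0.658 %

The divider's output (Thévenin) resistance is Ra‖Rb = 249.6 Ω.
Fractional drop under load = R_th/(R_th + R_L) = 249.6 / (249.6 + 37700) = 0.006577.
So the output falls by 0.658 %.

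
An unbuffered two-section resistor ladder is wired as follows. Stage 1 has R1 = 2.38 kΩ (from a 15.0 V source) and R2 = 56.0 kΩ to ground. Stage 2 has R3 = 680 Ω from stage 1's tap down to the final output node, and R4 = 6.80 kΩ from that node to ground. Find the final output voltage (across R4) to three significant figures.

V_out ≈ 10.0 V

Stage 2 presents R3+R4 = 7480 Ω as a load on stage 1's tap.
Stage 1's lower leg becomes R2‖(R3+R4) = 6599 Ω, so V_mid = 15.0 × 6599/8979 = 11.02 V.
Stage 2 is itself unloaded: V_out = V_mid × R4/(R3+R4) = 11.02 × 6800/7480 = 10.0 V.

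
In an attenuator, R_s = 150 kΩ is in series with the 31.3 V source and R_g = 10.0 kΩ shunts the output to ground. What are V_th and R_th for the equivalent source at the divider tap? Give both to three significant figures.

V_th is the open-circuit tap voltage: 31.3 × 10.0/(150 + 10.0) = 1.96 V.
With the supply zeroed, R_s and R_g appear in parallel from the tap: R_th = R_s‖R_g = (150 × 10.0)/160.0 = 9.38 kΩ.

V_th = 1.96 V, R_th = 9.38 kΩ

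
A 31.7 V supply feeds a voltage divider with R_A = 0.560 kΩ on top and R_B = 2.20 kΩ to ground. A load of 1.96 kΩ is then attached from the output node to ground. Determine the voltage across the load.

V_out ≈ 20.6 V

The load sits in parallel with R_B: R_B‖R_L = (2200 × 1960) / (2200 + 1960) = 1037 Ω.
V_out = 31.7 × 1037 / (560 + 1037) = 31.7 × 1037/1597 = 20.6 V.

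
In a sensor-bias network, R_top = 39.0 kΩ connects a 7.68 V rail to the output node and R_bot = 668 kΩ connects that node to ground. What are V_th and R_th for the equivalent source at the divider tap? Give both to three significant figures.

V_th is the open-circuit tap voltage: 7.68 × 668/(39.0 + 668) = 7.26 V.
With the supply zeroed, R_top and R_bot appear in parallel from the tap: R_th = R_top‖R_bot = (39.0 × 668)/707.0 = 36.8 kΩ.

V_th = 7.26 V, R_th = 36.8 kΩ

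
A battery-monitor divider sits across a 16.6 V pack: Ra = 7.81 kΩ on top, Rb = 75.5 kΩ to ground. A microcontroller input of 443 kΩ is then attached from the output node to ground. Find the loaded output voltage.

The load sits in parallel with Rb: Rb‖R_L = (75.5 × 443) / (75.5 + 443) = 64.51 kΩ.
V_out = 16.6 × 64.51 / (7.81 + 64.51) = 16.6 × 64.51/72.32 = 14.8 V.

V_out ≈ 14.8 V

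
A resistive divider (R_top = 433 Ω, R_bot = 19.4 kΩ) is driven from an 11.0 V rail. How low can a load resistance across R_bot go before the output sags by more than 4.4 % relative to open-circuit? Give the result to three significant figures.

Output resistance R_th = R_top‖R_bot = (433 × 19400)/19830 = 423.5 Ω.
The fractional drop is R_th/(R_th + R_L); requiring this ≤ 0.0440 gives R_L ≥ R_th(1/0.0440 − 1) = 423.5 × 21.73 = 9.20 kΩ.

R_L(min) ≈ 9.20 kΩ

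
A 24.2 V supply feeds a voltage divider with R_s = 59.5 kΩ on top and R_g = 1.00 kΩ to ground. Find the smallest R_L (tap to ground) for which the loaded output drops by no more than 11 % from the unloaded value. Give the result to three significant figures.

R_L(min) ≈ 7.96 kΩ

Output resistance R_th = R_s‖R_g = (59500 × 1000)/60500 = 983.5 Ω.
The fractional drop is R_th/(R_th + R_L); requiring this ≤ 0.110 gives R_L ≥ R_th(1/0.110 − 1) = 983.5 × 8.091 = 7.96 kΩ.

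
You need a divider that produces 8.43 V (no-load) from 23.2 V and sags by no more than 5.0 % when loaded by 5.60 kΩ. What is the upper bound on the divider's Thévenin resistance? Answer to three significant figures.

Loading drop = R_th/(R_th + R_L) ≤ 0.0500, so R_th ≤ R_L · ε/(1−ε) = 5.60 kΩ × 0.0500/0.9500 = 295 Ω.

R_th ≤ 295 Ω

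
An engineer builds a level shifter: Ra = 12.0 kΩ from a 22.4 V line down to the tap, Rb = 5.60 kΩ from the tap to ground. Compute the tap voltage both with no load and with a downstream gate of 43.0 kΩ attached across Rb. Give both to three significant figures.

Open-circuit: V = 22.4 × 5.60/(12.0 + 5.60) = 7.13 V.
With the load, Rb becomes Rb‖R_L = 4.955 kΩ, so V = 22.4 × 4.955/16.95 = 6.55 V.

Unloaded: 7.13 V; loaded: 6.55 V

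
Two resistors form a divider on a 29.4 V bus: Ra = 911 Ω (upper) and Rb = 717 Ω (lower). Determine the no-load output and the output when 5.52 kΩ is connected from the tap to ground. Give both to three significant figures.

Open-circuit: V = 29.4 × 717/(911 + 717) = 12.9 V.
With the load, Rb becomes Rb‖R_L = 634.6 Ω, so V = 29.4 × 634.6/1546 = 12.1 V.

Unloaded: 12.9 V; loaded: 12.1 V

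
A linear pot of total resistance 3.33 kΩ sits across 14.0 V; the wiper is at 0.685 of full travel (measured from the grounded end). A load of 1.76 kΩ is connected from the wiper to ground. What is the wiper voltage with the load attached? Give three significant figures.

The wiper splits the pot into (1−α)R = 1.049 kΩ above and αR = 2.281 kΩ below.
Lower section ‖ load = 0.9935 kΩ.
V_wiper = 14.0 × 0.9935/(1.049 + 0.9935) = 6.81 V.

V ≈ 6.81 V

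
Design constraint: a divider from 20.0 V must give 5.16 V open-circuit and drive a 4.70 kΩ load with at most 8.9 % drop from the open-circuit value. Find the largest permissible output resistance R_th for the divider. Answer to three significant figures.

R_th ≤ 459 Ω

Loading drop = R_th/(R_th + R_L) ≤ 0.0890, so R_th ≤ R_L · ε/(1−ε) = 4.70 kΩ × 0.0890/0.9110 = 459 Ω.
(Any R1, R2 with R2/(R1+R2) = 0.258 and R1‖R2 ≤ 459 Ω will meet the spec.)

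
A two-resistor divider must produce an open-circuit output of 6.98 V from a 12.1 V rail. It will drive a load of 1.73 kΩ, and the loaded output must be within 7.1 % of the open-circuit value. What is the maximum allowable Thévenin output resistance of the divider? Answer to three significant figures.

R_th ≤ 132 Ω

Loading drop = R_th/(R_th + R_L) ≤ 0.0710, so R_th ≤ R_L · ε/(1−ε) = 1.73 kΩ × 0.0710/0.9290 = 132 Ω.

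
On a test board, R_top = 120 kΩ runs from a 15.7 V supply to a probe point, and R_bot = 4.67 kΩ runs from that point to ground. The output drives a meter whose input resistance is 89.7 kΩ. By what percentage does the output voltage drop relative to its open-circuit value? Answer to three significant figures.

4.77 %

The divider's output (Thévenin) resistance is R_top‖R_bot = 4.495 kΩ.
Fractional drop under load = R_th/(R_th + R_L) = 4.495 / (4.495 + 89.7) = 0.04772.
So the output falls by 4.77 %.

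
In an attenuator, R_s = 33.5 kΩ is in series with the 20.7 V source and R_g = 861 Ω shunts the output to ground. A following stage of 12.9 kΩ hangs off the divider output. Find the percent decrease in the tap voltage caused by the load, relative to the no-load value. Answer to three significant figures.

The divider's output (Thévenin) resistance is R_s‖R_g = 839.4 Ω.
Fractional drop under load = R_th/(R_th + R_L) = 839.4 / (839.4 + 12900) = 0.06110.
So the output falls by 6.11 %.

6.11 %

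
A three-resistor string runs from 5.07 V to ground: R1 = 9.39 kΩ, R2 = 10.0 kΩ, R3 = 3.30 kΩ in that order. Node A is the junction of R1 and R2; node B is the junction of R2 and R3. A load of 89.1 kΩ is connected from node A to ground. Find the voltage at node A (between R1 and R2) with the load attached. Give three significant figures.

V ≈ 2.80 V

Below node A the series string R2+R3 = 13.30 kΩ sits in parallel with the 89.1 kΩ load: 11.57 kΩ.
V_A = 5.07 × 11.57/(9.39 + 11.57) = 2.80 V.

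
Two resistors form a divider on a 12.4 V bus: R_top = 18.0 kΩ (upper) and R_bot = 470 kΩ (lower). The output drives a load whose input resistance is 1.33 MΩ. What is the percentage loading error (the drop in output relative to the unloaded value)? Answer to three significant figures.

1.29 %

The divider's output (Thévenin) resistance is R_top‖R_bot = 17.34 kΩ.
Fractional drop under load = R_th/(R_th + R_L) = 17.34 / (17.34 + 1330) = 0.01287.
So the output falls by 1.29 %.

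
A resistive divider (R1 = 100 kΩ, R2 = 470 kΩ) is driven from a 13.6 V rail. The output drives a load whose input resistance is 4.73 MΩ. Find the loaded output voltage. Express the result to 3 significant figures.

V_out ≈ 11.0 V

The load sits in parallel with R2: R2‖R_L = (470 × 4730) / (470 + 4730) = 427.5 kΩ.
V_out = 13.6 × 427.5 / (100 + 427.5) = 13.6 × 427.5/527.5 = 11.0 V.
(Unloaded it would have been 11.2 V.)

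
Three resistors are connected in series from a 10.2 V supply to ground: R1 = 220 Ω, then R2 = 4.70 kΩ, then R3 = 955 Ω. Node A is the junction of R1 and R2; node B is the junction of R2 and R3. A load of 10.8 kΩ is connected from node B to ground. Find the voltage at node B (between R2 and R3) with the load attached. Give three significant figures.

At node B, R3 is in parallel with the load: R3‖R_L = 877.4 Ω.
Below node A the resistance is R2 + (R3‖R_L) = 5577 Ω, so V_A = 10.2 × 5577/5797 = 9.813 V.
Then V_B = V_A × (R3‖R_L)/(R2 + R3‖R_L) = 9.813 × 877.4/5577 = 1.54 V.

V ≈ 1.54 V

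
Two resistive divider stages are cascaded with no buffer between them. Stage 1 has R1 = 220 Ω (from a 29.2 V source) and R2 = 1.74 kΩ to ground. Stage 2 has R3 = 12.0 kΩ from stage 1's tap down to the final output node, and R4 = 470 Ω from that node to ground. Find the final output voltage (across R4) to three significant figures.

V_out ≈ 0.962 V

Stage 2 presents R3+R4 = 12470 Ω as a load on stage 1's tap.
Stage 1's lower leg becomes R2‖(R3+R4) = 1527 Ω, so V_mid = 29.2 × 1527/1747 = 25.52 V.
Stage 2 is itself unloaded: V_out = V_mid × R4/(R3+R4) = 25.52 × 470/12470 = 0.962 V.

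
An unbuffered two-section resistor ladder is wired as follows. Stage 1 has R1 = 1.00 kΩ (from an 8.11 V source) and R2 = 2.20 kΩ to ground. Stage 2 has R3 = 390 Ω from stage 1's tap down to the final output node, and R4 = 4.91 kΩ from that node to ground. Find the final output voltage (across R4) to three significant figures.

V_out ≈ 4.57 V

Stage 2 presents R3+R4 = 5300 Ω as a load on stage 1's tap.
Stage 1's lower leg becomes R2‖(R3+R4) = 1555 Ω, so V_mid = 8.11 × 1555/2555 = 4.935 V.
Stage 2 is itself unloaded: V_out = V_mid × R4/(R3+R4) = 4.935 × 4910/5300 = 4.57 V.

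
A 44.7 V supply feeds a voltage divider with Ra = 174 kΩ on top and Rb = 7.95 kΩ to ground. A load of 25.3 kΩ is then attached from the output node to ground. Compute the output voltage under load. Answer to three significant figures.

V_out ≈ 1.50 V

The load sits in parallel with Rb: Rb‖R_L = (7.95 × 25.3) / (7.95 + 25.3) = 6.049 kΩ.
V_out = 44.7 × 6.049 / (174 + 6.049) = 44.7 × 6.049/180.0 = 1.50 V.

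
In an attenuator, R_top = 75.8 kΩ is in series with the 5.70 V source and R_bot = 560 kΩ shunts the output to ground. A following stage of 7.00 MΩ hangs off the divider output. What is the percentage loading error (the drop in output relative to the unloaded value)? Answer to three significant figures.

0.945 %

The divider's output (Thévenin) resistance is R_top‖R_bot = 66.76 kΩ.
Fractional drop under load = R_th/(R_th + R_L) = 66.76 / (66.76 + 7000) = 0.009447.
So the output falls by 0.945 %.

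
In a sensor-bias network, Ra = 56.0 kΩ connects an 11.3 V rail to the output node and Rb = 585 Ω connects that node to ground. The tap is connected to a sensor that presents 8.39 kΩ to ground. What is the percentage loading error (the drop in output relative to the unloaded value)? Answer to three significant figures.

The divider's output (Thévenin) resistance is Ra‖Rb = 579.0 Ω.
Fractional drop under load = R_th/(R_th + R_L) = 579.0 / (579.0 + 8390) = 0.06455.
So the output falls by 6.46 %.

6.46 %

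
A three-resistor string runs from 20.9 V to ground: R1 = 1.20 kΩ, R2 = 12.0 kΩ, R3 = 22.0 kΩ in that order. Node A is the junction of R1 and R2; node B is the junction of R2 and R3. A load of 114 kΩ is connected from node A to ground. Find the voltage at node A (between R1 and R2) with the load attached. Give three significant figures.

Below node A the series string R2+R3 = 34.00 kΩ sits in parallel with the 114 kΩ load: 26.19 kΩ.
V_A = 20.9 × 26.19/(1.20 + 26.19) = 20.0 V.

V ≈ 20.0 V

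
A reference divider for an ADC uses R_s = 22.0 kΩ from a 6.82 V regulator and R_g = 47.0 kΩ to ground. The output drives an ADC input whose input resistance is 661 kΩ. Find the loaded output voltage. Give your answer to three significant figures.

The load sits in parallel with R_g: R_g‖R_L = (47.0 × 661) / (47.0 + 661) = 43.88 kΩ.
V_out = 6.82 × 43.88 / (22.0 + 43.88) = 6.82 × 43.88/65.88 = 4.54 V.
(Unloaded it would have been 4.65 V.)

V_out ≈ 4.54 V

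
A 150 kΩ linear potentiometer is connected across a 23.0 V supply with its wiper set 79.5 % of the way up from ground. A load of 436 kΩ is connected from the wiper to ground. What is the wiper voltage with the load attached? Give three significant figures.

V ≈ 17.3 V

The wiper splits the pot into (1−α)R = 30.75 kΩ above and αR = 119.2 kΩ below.
Lower section ‖ load = 93.64 kΩ.
V_wiper = 23.0 × 93.64/(30.75 + 93.64) = 17.3 V.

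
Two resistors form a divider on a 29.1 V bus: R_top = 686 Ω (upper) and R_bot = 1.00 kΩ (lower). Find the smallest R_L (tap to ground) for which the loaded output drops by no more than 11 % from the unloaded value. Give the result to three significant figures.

R_L(min) ≈ 3.29 kΩ

Output resistance R_th = R_top‖R_bot = (686 × 1000)/1686 = 406.9 Ω.
The fractional drop is R_th/(R_th + R_L); requiring this ≤ 0.110 gives R_L ≥ R_th(1/0.110 − 1) = 406.9 × 8.091 = 3.29 kΩ.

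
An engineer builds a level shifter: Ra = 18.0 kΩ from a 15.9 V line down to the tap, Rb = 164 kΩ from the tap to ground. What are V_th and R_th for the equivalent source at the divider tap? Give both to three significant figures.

V_th = 14.3 V, R_th = 16.2 kΩ

V_th is the open-circuit tap voltage: 15.9 × 164/(18.0 + 164) = 14.3 V.
With the supply zeroed, Ra and Rb appear in parallel from the tap: R_th = Ra‖Rb = (18.0 × 164)/182.0 = 16.2 kΩ.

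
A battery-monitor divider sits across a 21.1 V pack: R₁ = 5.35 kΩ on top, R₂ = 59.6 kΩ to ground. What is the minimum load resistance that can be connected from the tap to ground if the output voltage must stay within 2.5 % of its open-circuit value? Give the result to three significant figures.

Output resistance R_th = R₁‖R₂ = (5.35 × 59.6)/64.95 = 4.909 kΩ.
The fractional drop is R_th/(R_th + R_L); requiring this ≤ 0.0250 gives R_L ≥ R_th(1/0.0250 − 1) = 4.909 × 39.00 = 191 kΩ.

R_L(min) ≈ 191 kΩ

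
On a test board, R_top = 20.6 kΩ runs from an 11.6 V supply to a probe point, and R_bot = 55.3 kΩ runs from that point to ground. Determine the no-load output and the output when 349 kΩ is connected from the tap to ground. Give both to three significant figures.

Unloaded: 8.45 V; loaded: 8.10 V

Open-circuit: V = 11.6 × 55.3/(20.6 + 55.3) = 8.45 V.
With the load, R_bot becomes R_bot‖R_L = 47.74 kΩ, so V = 11.6 × 47.74/68.34 = 8.10 V.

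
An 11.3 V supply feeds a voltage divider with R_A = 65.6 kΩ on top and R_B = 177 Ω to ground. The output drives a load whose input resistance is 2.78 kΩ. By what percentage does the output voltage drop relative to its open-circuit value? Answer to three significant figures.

5.97 %

The divider's output (Thévenin) resistance is R_A‖R_B = 176.5 Ω.
Fractional drop under load = R_th/(R_th + R_L) = 176.5 / (176.5 + 2780) = 0.05971.
So the output falls by 5.97 %.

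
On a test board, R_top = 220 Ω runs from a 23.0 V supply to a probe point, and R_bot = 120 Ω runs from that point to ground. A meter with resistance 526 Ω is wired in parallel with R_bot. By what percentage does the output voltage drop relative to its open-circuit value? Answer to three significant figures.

12.9 %

The divider's output (Thévenin) resistance is R_top‖R_bot = 77.65 Ω.
Fractional drop under load = R_th/(R_th + R_L) = 77.65 / (77.65 + 526) = 0.1286.
So the output falls by 12.9 %.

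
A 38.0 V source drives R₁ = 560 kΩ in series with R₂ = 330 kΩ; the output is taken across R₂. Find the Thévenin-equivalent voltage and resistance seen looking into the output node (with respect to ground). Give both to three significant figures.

V_th is the open-circuit tap voltage: 38.0 × 330/(560 + 330) = 14.1 V.
With the supply zeroed, R₁ and R₂ appear in parallel from the tap: R_th = R₁‖R₂ = (560 × 330)/890.0 = 208 kΩ.

V_th = 14.1 V, R_th = 208 kΩ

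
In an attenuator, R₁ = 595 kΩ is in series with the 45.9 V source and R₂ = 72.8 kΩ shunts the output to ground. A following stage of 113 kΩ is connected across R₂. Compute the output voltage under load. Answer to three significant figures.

The load sits in parallel with R₂: R₂‖R_L = (72.8 × 113) / (72.8 + 113) = 44.28 kΩ.
V_out = 45.9 × 44.28 / (595 + 44.28) = 45.9 × 44.28/639.3 = 3.18 V.
(Unloaded it would have been 5.00 V.)

V_out ≈ 3.18 V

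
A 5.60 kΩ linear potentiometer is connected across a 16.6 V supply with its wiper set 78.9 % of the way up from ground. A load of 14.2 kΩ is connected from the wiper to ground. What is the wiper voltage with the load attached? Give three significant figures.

The wiper splits the pot into (1−α)R = 1.182 kΩ above and αR = 4.418 kΩ below.
Lower section ‖ load = 3.370 kΩ.
V_wiper = 16.6 × 3.370/(1.182 + 3.370) = 12.3 V.

V ≈ 12.3 V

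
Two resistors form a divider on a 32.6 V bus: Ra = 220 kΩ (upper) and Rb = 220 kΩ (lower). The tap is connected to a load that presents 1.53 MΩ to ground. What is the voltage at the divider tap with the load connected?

V_out ≈ 15.2 V

The load sits in parallel with Rb: Rb‖R_L = (220 × 1530) / (220 + 1530) = 192.3 kΩ.
V_out = 32.6 × 192.3 / (220 + 192.3) = 32.6 × 192.3/412.3 = 15.2 V.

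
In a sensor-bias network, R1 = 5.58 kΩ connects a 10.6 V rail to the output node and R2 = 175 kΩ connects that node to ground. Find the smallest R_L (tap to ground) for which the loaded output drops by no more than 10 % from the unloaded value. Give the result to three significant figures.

Output resistance R_th = R1‖R2 = (5.58 × 175)/180.6 = 5.408 kΩ.
The fractional drop is R_th/(R_th + R_L); requiring this ≤ 0.100 gives R_L ≥ R_th(1/0.100 − 1) = 5.408 × 9.000 = 48.7 kΩ.

R_L(min) ≈ 48.7 kΩ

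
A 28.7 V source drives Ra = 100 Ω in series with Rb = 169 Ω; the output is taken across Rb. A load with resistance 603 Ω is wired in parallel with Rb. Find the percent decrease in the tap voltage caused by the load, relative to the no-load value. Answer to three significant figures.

The divider's output (Thévenin) resistance is Ra‖Rb = 62.83 Ω.
Fractional drop under load = R_th/(R_th + R_L) = 62.83 / (62.83 + 603) = 0.09436.
So the output falls by 9.44 %.

9.44 %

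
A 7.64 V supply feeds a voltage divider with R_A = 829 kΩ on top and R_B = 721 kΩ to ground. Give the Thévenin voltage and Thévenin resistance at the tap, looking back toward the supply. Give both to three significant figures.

V_th is the open-circuit tap voltage: 7.64 × 721/(829 + 721) = 3.55 V.
With the supply zeroed, R_A and R_B appear in parallel from the tap: R_th = R_A‖R_B = (829 × 721)/1550 = 386 kΩ.

V_th = 3.55 V, R_th = 386 kΩ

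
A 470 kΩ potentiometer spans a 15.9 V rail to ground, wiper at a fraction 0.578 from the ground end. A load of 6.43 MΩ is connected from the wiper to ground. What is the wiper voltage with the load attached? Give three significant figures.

V ≈ 9.03 V

The wiper splits the pot into (1−α)R = 198.3 kΩ above and αR = 271.7 kΩ below.
Lower section ‖ load = 260.6 kΩ.
V_wiper = 15.9 × 260.6/(198.3 + 260.6) = 9.03 V.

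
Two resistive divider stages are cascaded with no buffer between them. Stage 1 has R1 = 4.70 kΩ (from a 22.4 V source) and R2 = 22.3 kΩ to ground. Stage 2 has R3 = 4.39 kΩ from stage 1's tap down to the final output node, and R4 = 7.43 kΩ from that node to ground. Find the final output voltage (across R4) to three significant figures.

Stage 2 presents R3+R4 = 11.82 kΩ as a load on stage 1's tap.
Stage 1's lower leg becomes R2‖(R3+R4) = 7.725 kΩ, so V_mid = 22.4 × 7.725/12.43 = 13.93 V.
Stage 2 is itself unloaded: V_out = V_mid × R4/(R3+R4) = 13.93 × 7.43/11.82 = 8.75 V.

V_out ≈ 8.75 V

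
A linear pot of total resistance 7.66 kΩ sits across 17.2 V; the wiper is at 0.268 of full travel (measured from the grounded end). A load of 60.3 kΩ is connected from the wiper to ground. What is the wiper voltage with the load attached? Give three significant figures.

The wiper splits the pot into (1−α)R = 5.607 kΩ above and αR = 2.053 kΩ below.
Lower section ‖ load = 1.985 kΩ.
V_wiper = 17.2 × 1.985/(5.607 + 1.985) = 4.50 V.

V ≈ 4.50 V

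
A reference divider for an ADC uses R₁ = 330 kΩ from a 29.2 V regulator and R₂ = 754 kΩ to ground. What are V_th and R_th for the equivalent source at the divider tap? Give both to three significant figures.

V_th is the open-circuit tap voltage: 29.2 × 754/(330 + 754) = 20.3 V.
With the supply zeroed, R₁ and R₂ appear in parallel from the tap: R_th = R₁‖R₂ = (330 × 754)/1084 = 230 kΩ.

V_th = 20.3 V, R_th = 230 kΩ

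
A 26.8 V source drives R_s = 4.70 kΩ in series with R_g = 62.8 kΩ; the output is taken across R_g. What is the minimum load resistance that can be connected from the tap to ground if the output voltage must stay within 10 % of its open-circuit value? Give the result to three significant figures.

Output resistance R_th = R_s‖R_g = (4.70 × 62.8)/67.50 = 4.373 kΩ.
The fractional drop is R_th/(R_th + R_L); requiring this ≤ 0.100 gives R_L ≥ R_th(1/0.100 − 1) = 4.373 × 9.000 = 39.4 kΩ.

R_L(min) ≈ 39.4 kΩ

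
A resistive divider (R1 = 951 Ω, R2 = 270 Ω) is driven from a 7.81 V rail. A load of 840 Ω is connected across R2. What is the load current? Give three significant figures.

R2‖R_L = 204.3 Ω; V_out = 7.81 × 204.3/1155 = 1.381 V.
I_L = V_out / R_L = 1.381 / 840 Ω = 1.64 mA.

I_L ≈ 1.64 mA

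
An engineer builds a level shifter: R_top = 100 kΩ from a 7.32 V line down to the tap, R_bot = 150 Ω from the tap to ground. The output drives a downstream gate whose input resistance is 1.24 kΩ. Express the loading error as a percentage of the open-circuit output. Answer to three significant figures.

10.8 %

Unloaded V = 7.32 × 150/100200 = 0.010964 V.
Loaded: R_bot‖R_L = 133.8 Ω, giving V = 7.32 × 133.8/100100 = 0.0097820 V.
Drop = (0.010964 − 0.0097820) / 0.010964 = 10.8 %.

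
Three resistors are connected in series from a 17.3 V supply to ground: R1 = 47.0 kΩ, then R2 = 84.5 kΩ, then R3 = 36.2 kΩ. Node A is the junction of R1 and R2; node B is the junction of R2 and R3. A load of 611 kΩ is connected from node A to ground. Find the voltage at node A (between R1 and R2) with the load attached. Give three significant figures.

V ≈ 11.8 V

Below node A the series string R2+R3 = 120.7 kΩ sits in parallel with the 611 kΩ load: 100.8 kΩ.
V_A = 17.3 × 100.8/(47.0 + 100.8) = 11.8 V.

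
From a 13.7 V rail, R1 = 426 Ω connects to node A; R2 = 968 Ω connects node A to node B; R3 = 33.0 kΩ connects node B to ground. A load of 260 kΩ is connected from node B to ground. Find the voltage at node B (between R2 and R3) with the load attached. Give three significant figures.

At node B, R3 is in parallel with the load: R3‖R_L = 29280 Ω.
Below node A the resistance is R2 + (R3‖R_L) = 30250 Ω, so V_A = 13.7 × 30250/30680 = 13.51 V.
Then V_B = V_A × (R3‖R_L)/(R2 + R3‖R_L) = 13.51 × 29280/30250 = 13.1 V.

V ≈ 13.1 V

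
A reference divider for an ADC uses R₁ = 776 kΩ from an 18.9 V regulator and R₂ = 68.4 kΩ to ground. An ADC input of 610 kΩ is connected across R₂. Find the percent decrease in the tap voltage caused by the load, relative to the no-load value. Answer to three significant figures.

Unloaded V = 18.9 × 68.4/844.4 = 1.5310 V.
Loaded: R₂‖R_L = 61.50 kΩ, giving V = 18.9 × 61.50/837.5 = 1.3880 V.
Drop = (1.5310 − 1.3880) / 1.5310 = 9.34 %.

9.34 %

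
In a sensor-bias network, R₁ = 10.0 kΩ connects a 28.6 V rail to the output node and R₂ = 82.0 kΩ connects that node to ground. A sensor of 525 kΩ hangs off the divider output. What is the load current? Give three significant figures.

R₂‖R_L = 70.92 kΩ; V_out = 28.6 × 70.92/80.92 = 25.07 V.
I_L = V_out / R_L = 25.07 / 525 kΩ = 0.0477 mA.

I_L ≈ 0.0477 mA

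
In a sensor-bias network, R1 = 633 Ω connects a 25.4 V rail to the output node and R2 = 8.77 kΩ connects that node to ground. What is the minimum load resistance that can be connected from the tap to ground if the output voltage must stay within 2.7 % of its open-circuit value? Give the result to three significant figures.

R_L(min) ≈ 21.3 kΩ

Output resistance R_th = R1‖R2 = (633 × 8770)/9403 = 590.4 Ω.
The fractional drop is R_th/(R_th + R_L); requiring this ≤ 0.0270 gives R_L ≥ R_th(1/0.0270 − 1) = 590.4 × 36.04 = 21.3 kΩ.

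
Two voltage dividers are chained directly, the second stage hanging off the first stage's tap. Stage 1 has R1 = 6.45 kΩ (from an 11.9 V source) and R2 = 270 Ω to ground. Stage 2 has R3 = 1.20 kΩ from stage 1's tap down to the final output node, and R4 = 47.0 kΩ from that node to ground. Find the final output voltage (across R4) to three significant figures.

Stage 2 presents R3+R4 = 48200 Ω as a load on stage 1's tap.
Stage 1's lower leg becomes R2‖(R3+R4) = 268.5 Ω, so V_mid = 11.9 × 268.5/6718 = 0.4756 V.
Stage 2 is itself unloaded: V_out = V_mid × R4/(R3+R4) = 0.4756 × 47000/48200 = 0.464 V.

V_out ≈ 0.464 V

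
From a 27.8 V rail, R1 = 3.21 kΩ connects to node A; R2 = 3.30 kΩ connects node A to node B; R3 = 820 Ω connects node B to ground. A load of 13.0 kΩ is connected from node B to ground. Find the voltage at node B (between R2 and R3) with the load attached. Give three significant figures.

At node B, R3 is in parallel with the load: R3‖R_L = 771.3 Ω.
Below node A the resistance is R2 + (R3‖R_L) = 4071 Ω, so V_A = 27.8 × 4071/7281 = 15.54 V.
Then V_B = V_A × (R3‖R_L)/(R2 + R3‖R_L) = 15.54 × 771.3/4071 = 2.94 V.

V ≈ 2.94 V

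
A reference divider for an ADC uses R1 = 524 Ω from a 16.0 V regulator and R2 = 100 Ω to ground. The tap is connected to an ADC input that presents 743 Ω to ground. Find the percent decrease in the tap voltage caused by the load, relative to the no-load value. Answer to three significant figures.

Unloaded V = 16.0 × 100/624.0 = 2.5641 V.
Loaded: R2‖R_L = 88.14 Ω, giving V = 16.0 × 88.14/612.1 = 2.3037 V.
Drop = (2.5641 − 2.3037) / 2.5641 = 10.2 %.

10.2 %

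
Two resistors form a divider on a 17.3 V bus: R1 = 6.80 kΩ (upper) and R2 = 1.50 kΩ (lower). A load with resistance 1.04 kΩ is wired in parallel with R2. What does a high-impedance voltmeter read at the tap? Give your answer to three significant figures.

V_out ≈ 1.43 V

The load sits in parallel with R2: R2‖R_L = (1.50 × 1.04) / (1.50 + 1.04) = 0.6142 kΩ.
V_out = 17.3 × 0.6142 / (6.80 + 0.6142) = 17.3 × 0.6142/7.414 = 1.43 V.
(Unloaded it would have been 3.13 V.)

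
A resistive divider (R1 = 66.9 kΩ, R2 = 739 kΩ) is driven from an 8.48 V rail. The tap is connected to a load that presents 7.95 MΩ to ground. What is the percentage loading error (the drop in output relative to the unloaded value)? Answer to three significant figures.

0.766 %

The divider's output (Thévenin) resistance is R1‖R2 = 61.35 kΩ.
Fractional drop under load = R_th/(R_th + R_L) = 61.35 / (61.35 + 7950) = 0.007657.
So the output falls by 0.766 %.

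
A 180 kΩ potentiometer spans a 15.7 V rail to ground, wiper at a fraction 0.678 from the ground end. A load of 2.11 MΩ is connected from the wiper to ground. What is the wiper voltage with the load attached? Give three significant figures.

V ≈ 10.4 V

The wiper splits the pot into (1−α)R = 57.96 kΩ above and αR = 122.0 kΩ below.
Lower section ‖ load = 115.4 kΩ.
V_wiper = 15.7 × 115.4/(57.96 + 115.4) = 10.4 V.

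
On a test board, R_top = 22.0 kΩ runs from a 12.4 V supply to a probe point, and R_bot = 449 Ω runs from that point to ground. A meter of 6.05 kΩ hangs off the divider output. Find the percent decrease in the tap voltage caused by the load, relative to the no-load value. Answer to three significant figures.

6.78 %

The divider's output (Thévenin) resistance is R_top‖R_bot = 440.0 Ω.
Fractional drop under load = R_th/(R_th + R_L) = 440.0 / (440.0 + 6050) = 0.06780.
So the output falls by 6.78 %.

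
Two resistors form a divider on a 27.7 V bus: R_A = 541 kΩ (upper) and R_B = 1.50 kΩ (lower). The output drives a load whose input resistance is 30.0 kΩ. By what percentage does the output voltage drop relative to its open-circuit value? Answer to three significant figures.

4.75 %

The divider's output (Thévenin) resistance is R_A‖R_B = 1.496 kΩ.
Fractional drop under load = R_th/(R_th + R_L) = 1.496 / (1.496 + 30.0) = 0.04749.
So the output falls by 4.75 %.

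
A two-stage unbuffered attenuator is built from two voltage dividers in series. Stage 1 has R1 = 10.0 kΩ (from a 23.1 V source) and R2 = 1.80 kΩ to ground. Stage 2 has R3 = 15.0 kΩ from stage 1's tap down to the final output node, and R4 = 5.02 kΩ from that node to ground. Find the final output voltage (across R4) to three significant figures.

Stage 2 presents R3+R4 = 20.02 kΩ as a load on stage 1's tap.
Stage 1's lower leg becomes R2‖(R3+R4) = 1.652 kΩ, so V_mid = 23.1 × 1.652/11.65 = 3.274 V.
Stage 2 is itself unloaded: V_out = V_mid × R4/(R3+R4) = 3.274 × 5.02/20.02 = 0.821 V.

V_out ≈ 0.821 V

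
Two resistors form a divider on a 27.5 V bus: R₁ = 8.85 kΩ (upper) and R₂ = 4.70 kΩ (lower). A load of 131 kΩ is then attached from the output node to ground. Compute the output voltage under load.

The load sits in parallel with R₂: R₂‖R_L = (4.70 × 131) / (4.70 + 131) = 4.537 kΩ.
V_out = 27.5 × 4.537 / (8.85 + 4.537) = 27.5 × 4.537/13.39 = 9.32 V.
(Unloaded it would have been 9.54 V.)

V_out ≈ 9.32 V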